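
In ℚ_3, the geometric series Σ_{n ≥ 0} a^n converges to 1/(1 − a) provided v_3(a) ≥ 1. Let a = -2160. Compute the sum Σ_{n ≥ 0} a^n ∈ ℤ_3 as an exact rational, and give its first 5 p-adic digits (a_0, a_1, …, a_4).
Σ a^n = 1/(1 − a) = 1/2161;  first 5 digits = (1, 0, 0, 1, 0)

v_3(a) = 3 ≥ 1, so the series converges in ℤ_3 to 1/(1 − a) = 1/(1 − (-2160)) = 1/2161. Expand this rational in ℤ_3: compute digits iteratively via d_i = x_i mod 3, x_{i+1} = (x_i − d_i)/3. The first 5 digits are (1, 0, 0, 1, 0).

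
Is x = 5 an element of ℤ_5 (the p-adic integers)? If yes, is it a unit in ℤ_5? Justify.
x ∈ ℤ_5 but not a unit; v_5(x) = 1 > 0

ℤ_5 = {x ∈ ℚ_5 : v_5(x) ≥ 0} and ℤ_5^× = {x ∈ ℤ_5 : v_5(x) = 0}. Here v_5(5) = v_5(num) − v_5(den) = 1; compare against these criteria.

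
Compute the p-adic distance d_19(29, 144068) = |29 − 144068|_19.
d_19(29, 144068) = 1/6859

Step 1 — x − y = 29 − 144068 = -144039. Step 2 — v_19(-144039) = 3 (factor: -144039 = −(19^3 · 21); the sign does not affect v_p). Step 3 — |x − y|_19 = 19^{-3} = 1/6859.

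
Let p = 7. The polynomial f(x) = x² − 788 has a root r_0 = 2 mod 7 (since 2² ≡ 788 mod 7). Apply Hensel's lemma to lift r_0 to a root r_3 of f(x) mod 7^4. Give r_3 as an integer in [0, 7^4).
r_3 = 198 (mod 2401)

Hensel's recurrence: r_{i+1} = r_i − f(r_i)·(f′(r_i))^{-1} mod 7^{i+2}, with f′(x) = 2x. Iterate:
  r_0 = 2 (mod 7)
  r_1 = 2 (mod 49)
  r_2 = 198 (mod 343)
  r_3 = 198 (mod 2401)
Final: r_3 = 198, and one checks f(r_3) ≡ 0 mod 7^4.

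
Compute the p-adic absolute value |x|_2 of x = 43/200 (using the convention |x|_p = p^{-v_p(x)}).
|43/200|_2 = 8

Step 1 — compute v_2(x) by factoring powers of 2 out of the numerator and denominator: v_2(43/200) = -3. Step 2 — apply |x|_p = p^{-v_p(x)} = 2^{3} = 8.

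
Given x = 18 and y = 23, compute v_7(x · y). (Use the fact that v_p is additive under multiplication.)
v_7(414) = 0

v_p(x) = 0 (factor: 18 = 7^0 · 18); v_p(y) = 0 (factor: 23 = 7^0 · 23). Additivity: v_p(xy) = v_p(x) + v_p(y) = 0 + 0 = 0. (Direct check: xy = 414 = 7^0 · (414).)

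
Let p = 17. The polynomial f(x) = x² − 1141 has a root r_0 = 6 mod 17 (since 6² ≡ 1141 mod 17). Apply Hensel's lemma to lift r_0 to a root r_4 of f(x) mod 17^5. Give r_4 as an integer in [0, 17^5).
r_4 = 762456 (mod 1419857)

Hensel's recurrence: r_{i+1} = r_i − f(r_i)·(f′(r_i))^{-1} mod 17^{i+2}, with f′(x) = 2x. Iterate:
  r_0 = 6 (mod 17)
  r_1 = 74 (mod 289)
  r_2 = 941 (mod 4913)
  r_3 = 10767 (mod 83521)
  r_4 = 762456 (mod 1419857)
Final: r_4 = 762456, and one checks f(r_4) ≡ 0 mod 17^5.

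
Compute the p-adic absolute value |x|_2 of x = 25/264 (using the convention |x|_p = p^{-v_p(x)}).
|25/264|_2 = 8

Step 1 — compute v_2(x) by factoring powers of 2 out of the numerator and denominator: v_2(25/264) = -3. Step 2 — apply |x|_p = p^{-v_p(x)} = 2^{3} = 8.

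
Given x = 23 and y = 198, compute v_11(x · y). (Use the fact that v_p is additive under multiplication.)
v_11(4554) = 1

v_p(x) = 0 (factor: 23 = 11^0 · 23); v_p(y) = 1 (factor: 198 = 11^1 · 18). Additivity: v_p(xy) = v_p(x) + v_p(y) = 0 + 1 = 1. (Direct check: xy = 4554 = 11^1 · (414).)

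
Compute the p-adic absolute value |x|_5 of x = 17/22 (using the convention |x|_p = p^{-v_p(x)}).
|17/22|_5 = 1

Step 1 — compute v_5(x) by factoring powers of 5 out of the numerator and denominator: v_5(17/22) = 0. Step 2 — apply |x|_p = p^{-v_p(x)} = 5^{0} = 1.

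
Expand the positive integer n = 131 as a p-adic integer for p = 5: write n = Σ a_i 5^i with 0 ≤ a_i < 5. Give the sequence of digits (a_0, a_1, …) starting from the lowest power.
(a_0, a_1, …) = (1, 1, 0, 1)

Repeated division by 5 gives the digits low-to-high: 131 = 1 + 1·5^1 + 1·5^3. Digit sequence: (1, 1, 0, 1).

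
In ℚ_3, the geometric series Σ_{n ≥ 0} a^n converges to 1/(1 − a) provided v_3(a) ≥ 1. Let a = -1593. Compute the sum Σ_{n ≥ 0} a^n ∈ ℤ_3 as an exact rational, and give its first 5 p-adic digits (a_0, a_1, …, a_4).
Σ a^n = 1/(1 − a) = 1/1594;  first 5 digits = (1, 0, 0, 1, 1)

v_3(a) = 3 ≥ 1, so the series converges in ℤ_3 to 1/(1 − a) = 1/(1 − (-1593)) = 1/1594. Expand this rational in ℤ_3: compute digits iteratively via d_i = x_i mod 3, x_{i+1} = (x_i − d_i)/3. The first 5 digits are (1, 0, 0, 1, 1).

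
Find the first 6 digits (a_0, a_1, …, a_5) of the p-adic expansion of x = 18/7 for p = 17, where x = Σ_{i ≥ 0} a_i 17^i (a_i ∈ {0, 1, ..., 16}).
(a_0, …, a_5) = (5, 12, 9, 14, 4, 7)

v_17(18/7) = 0 (numerator and denominator both coprime to 17), so x ∈ ℤ_17^×. Compute digits iteratively via a_i = x_i mod 17, x_{i+1} = (x_i − a_i)/17, with x_0 = x:
  x_0 = 18/7;  a_0 = 5;  x_1 = (x_0 − 5)/17 = -1/7
  x_1 = -1/7;  a_1 = 12;  x_2 = (x_1 − 12)/17 = -5/7
  x_2 = -5/7;  a_2 = 9;  x_3 = (x_2 − 9)/17 = -4/7
  x_3 = -4/7;  a_3 = 14;  x_4 = (x_3 − 14)/17 = -6/7
  x_4 = -6/7;  a_4 = 4;  x_5 = (x_4 − 4)/17 = -2/7
  x_5 = -2/7;  a_5 = 7;  x_6 = (x_5 − 7)/17 = -3/7
Digits: (5, 12, 9, 14, 4, 7).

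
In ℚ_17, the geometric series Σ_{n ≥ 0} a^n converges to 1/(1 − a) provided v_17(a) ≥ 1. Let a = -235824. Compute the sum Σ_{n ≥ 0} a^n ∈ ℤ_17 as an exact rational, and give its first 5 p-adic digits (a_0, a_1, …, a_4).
Σ a^n = 1/(1 − a) = 1/235825;  first 5 digits = (1, 0, 0, 3, 14)

v_17(a) = 3 ≥ 1, so the series converges in ℤ_17 to 1/(1 − a) = 1/(1 − (-235824)) = 1/235825. Expand this rational in ℤ_17: compute digits iteratively via d_i = x_i mod 17, x_{i+1} = (x_i − d_i)/17. The first 5 digits are (1, 0, 0, 3, 14).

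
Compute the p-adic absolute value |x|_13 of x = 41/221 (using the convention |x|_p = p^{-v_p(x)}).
|41/221|_13 = 13

Step 1 — compute v_13(x) by factoring powers of 13 out of the numerator and denominator: v_13(41/221) = -1. Step 2 — apply |x|_p = p^{-v_p(x)} = 13^{1} = 13.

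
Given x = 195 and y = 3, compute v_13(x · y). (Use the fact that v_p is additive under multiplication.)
v_13(585) = 1

v_p(x) = 1 (factor: 195 = 13^1 · 15); v_p(y) = 0 (factor: 3 = 13^0 · 3). Additivity: v_p(xy) = v_p(x) + v_p(y) = 1 + 0 = 1. (Direct check: xy = 585 = 13^1 · (45).)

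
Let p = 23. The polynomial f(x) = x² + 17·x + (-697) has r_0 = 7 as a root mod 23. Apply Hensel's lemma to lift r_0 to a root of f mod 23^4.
r_3 = 135431 (mod 279841)

Hensel: r_{i+1} = r_i − f(r_i)·(f′(r_i))^{-1} mod 23^{i+2}, f′(x) = 2x + 17. Iterate:
  r_0 = 7 (mod 23)
  r_1 = 7 (mod 529)
  r_2 = 1594 (mod 12167)
  r_3 = 135431 (mod 279841)
Final: r = 135431 satisfies f(r) ≡ 0 mod 23^4.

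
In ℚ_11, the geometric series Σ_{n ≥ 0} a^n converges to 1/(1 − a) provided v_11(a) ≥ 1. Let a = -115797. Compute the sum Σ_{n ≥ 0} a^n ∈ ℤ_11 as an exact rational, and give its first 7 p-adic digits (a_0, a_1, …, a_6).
Σ a^n = 1/(1 − a) = 1/115798;  first 7 digits = (1, 0, 0, 1, 3, 10, 0)

v_11(a) = 3 ≥ 1, so the series converges in ℤ_11 to 1/(1 − a) = 1/(1 − (-115797)) = 1/115798. Expand this rational in ℤ_11: compute digits iteratively via d_i = x_i mod 11, x_{i+1} = (x_i − d_i)/11. The first 7 digits are (1, 0, 0, 1, 3, 10, 0).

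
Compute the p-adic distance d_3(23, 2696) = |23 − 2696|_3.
d_3(23, 2696) = 1/243

Step 1 — x − y = 23 − 2696 = -2673. Step 2 — v_3(-2673) = 5 (factor: -2673 = −(3^5 · 11); the sign does not affect v_p). Step 3 — |x − y|_3 = 3^{-5} = 1/243.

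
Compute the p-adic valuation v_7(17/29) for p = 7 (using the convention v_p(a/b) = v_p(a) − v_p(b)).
v_7(17/29) = 0

Factor powers of 7 from the numerator and denominator of the reduced fraction: 17 = 7^0 · 17 and 29 = 7^0 · 29. Apply v_p(a/b) = v_p(a) − v_p(b): v_7(17/29) = 0 − 0 = 0.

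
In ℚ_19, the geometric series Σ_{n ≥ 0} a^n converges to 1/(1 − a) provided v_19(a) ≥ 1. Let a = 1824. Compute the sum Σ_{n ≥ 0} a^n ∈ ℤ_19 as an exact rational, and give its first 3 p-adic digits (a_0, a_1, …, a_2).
Σ a^n = 1/(1 − a) = -1/1823;  first 3 digits = (1, 1, 6)

v_19(a) = 1 ≥ 1, so the series converges in ℤ_19 to 1/(1 − a) = 1/(1 − 1824) = -1/1823. Expand this rational in ℤ_19: compute digits iteratively via d_i = x_i mod 19, x_{i+1} = (x_i − d_i)/19. The first 3 digits are (1, 1, 6).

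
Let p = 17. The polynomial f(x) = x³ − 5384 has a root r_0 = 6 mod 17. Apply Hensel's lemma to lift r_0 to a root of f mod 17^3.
r_2 = 2505 (mod 4913)

Hensel: r_{i+1} = r_i − f(r_i)/f′(r_i) mod 17^{i+2}, where f′(x) = 3x². Iterate:
  r_0 = 6 (mod 17)
  r_1 = 193 (mod 289)
  r_2 = 2505 (mod 4913)
Final: r = 2505 with f(r) ≡ 0 mod 17^3.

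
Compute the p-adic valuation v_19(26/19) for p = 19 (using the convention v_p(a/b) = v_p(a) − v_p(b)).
v_19(26/19) = -1

Factor powers of 19 from the numerator and denominator of the reduced fraction: 26 = 19^0 · 26 and 19 = 19^1 · 1. Apply v_p(a/b) = v_p(a) − v_p(b): v_19(26/19) = 0 − 1 = -1.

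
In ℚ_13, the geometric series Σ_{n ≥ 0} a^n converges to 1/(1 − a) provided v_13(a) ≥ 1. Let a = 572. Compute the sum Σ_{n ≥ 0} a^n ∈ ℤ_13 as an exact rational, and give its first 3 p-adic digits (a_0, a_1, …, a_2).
Σ a^n = 1/(1 − a) = -1/571;  first 3 digits = (1, 5, 2)

v_13(a) = 1 ≥ 1, so the series converges in ℤ_13 to 1/(1 − a) = 1/(1 − 572) = -1/571. Expand this rational in ℤ_13: compute digits iteratively via d_i = x_i mod 13, x_{i+1} = (x_i − d_i)/13. The first 3 digits are (1, 5, 2).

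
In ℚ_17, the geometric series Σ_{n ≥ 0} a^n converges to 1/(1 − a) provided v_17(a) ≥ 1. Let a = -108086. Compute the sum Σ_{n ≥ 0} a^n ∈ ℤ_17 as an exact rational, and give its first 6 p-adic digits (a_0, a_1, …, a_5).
Σ a^n = 1/(1 − a) = 1/108087;  first 6 digits = (1, 0, 0, 12, 15, 16)

v_17(a) = 3 ≥ 1, so the series converges in ℤ_17 to 1/(1 − a) = 1/(1 − (-108086)) = 1/108087. Expand this rational in ℤ_17: compute digits iteratively via d_i = x_i mod 17, x_{i+1} = (x_i − d_i)/17. The first 6 digits are (1, 0, 0, 12, 15, 16).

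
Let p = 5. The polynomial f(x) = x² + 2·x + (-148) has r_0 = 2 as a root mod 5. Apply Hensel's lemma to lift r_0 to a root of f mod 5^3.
r_2 = 92 (mod 125)

Hensel: r_{i+1} = r_i − f(r_i)·(f′(r_i))^{-1} mod 5^{i+2}, f′(x) = 2x + 2. Iterate:
  r_0 = 2 (mod 5)
  r_1 = 17 (mod 25)
  r_2 = 92 (mod 125)
Final: r = 92 satisfies f(r) ≡ 0 mod 5^3.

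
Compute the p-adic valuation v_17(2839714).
v_17(2839714) = 5

v_17(n) is the largest exponent k such that 17^k divides n. Factor out: 2839714 = 17^5 · 2. (Sign doesn't affect v_p.) So v_17(2839714) = 5.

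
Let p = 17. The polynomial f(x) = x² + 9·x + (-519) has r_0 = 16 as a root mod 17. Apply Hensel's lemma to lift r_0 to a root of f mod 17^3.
r_2 = 611 (mod 4913)

Hensel: r_{i+1} = r_i − f(r_i)·(f′(r_i))^{-1} mod 17^{i+2}, f′(x) = 2x + 9. Iterate:
  r_0 = 16 (mod 17)
  r_1 = 33 (mod 289)
  r_2 = 611 (mod 4913)
Final: r = 611 satisfies f(r) ≡ 0 mod 17^3.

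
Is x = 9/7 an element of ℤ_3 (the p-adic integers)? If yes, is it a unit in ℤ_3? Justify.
x ∈ ℤ_3 but not a unit; v_3(x) = 2 > 0

ℤ_3 = {x ∈ ℚ_3 : v_3(x) ≥ 0} and ℤ_3^× = {x ∈ ℤ_3 : v_3(x) = 0}. Here v_3(9/7) = v_3(num) − v_3(den) = 2; compare against these criteria.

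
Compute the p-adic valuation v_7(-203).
v_7(-203) = 1

v_7(n) is the largest exponent k such that 7^k divides n. Factor out: -203 = -7^1 · 29. (Sign doesn't affect v_p.) So v_7(-203) = 1.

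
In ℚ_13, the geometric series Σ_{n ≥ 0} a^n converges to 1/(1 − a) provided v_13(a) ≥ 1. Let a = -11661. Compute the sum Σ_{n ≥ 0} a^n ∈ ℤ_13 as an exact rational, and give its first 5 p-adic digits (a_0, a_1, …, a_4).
Σ a^n = 1/(1 − a) = 1/11662;  first 5 digits = (1, 0, 9, 7, 2)

v_13(a) = 2 ≥ 1, so the series converges in ℤ_13 to 1/(1 − a) = 1/(1 − (-11661)) = 1/11662. Expand this rational in ℤ_13: compute digits iteratively via d_i = x_i mod 13, x_{i+1} = (x_i − d_i)/13. The first 5 digits are (1, 0, 9, 7, 2).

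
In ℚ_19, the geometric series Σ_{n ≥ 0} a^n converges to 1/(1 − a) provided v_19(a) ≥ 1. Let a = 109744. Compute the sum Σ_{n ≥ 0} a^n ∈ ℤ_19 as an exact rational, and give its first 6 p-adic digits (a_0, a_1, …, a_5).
Σ a^n = 1/(1 − a) = -1/109743;  first 6 digits = (1, 0, 0, 16, 0, 0)

v_19(a) = 3 ≥ 1, so the series converges in ℤ_19 to 1/(1 − a) = 1/(1 − 109744) = -1/109743. Expand this rational in ℤ_19: compute digits iteratively via d_i = x_i mod 19, x_{i+1} = (x_i − d_i)/19. The first 6 digits are (1, 0, 0, 16, 0, 0).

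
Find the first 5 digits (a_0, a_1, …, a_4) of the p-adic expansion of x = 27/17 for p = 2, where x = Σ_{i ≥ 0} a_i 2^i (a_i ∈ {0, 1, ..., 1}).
(a_0, …, a_4) = (1, 1, 0, 1, 0)

v_2(27/17) = 0 (numerator and denominator both coprime to 2), so x ∈ ℤ_2^×. Compute digits iteratively via a_i = x_i mod 2, x_{i+1} = (x_i − a_i)/2, with x_0 = x:
  x_0 = 27/17;  a_0 = 1;  x_1 = (x_0 − 1)/2 = 5/17
  x_1 = 5/17;  a_1 = 1;  x_2 = (x_1 − 1)/2 = -6/17
  x_2 = -6/17;  a_2 = 0;  x_3 = (x_2 − 0)/2 = -3/17
  x_3 = -3/17;  a_3 = 1;  x_4 = (x_3 − 1)/2 = -10/17
  x_4 = -10/17;  a_4 = 0;  x_5 = (x_4 − 0)/2 = -5/17
Digits: (1, 1, 0, 1, 0).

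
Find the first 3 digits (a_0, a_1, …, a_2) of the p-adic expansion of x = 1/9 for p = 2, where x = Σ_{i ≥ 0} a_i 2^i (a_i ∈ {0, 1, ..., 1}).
(a_0, …, a_2) = (1, 0, 0)

v_2(1/9) = 0 (numerator and denominator both coprime to 2), so x ∈ ℤ_2^×. Compute digits iteratively via a_i = x_i mod 2, x_{i+1} = (x_i − a_i)/2, with x_0 = x:
  x_0 = 1/9;  a_0 = 1;  x_1 = (x_0 − 1)/2 = -4/9
  x_1 = -4/9;  a_1 = 0;  x_2 = (x_1 − 0)/2 = -2/9
  x_2 = -2/9;  a_2 = 0;  x_3 = (x_2 − 0)/2 = -1/9
Digits: (1, 0, 0).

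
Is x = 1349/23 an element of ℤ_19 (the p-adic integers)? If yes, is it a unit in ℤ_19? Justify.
x ∈ ℤ_19 but not a unit; v_19(x) = 1 > 0

ℤ_19 = {x ∈ ℚ_19 : v_19(x) ≥ 0} and ℤ_19^× = {x ∈ ℤ_19 : v_19(x) = 0}. Here v_19(1349/23) = v_19(num) − v_19(den) = 1; compare against these criteria.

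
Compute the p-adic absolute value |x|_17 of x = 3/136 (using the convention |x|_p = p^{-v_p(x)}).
|3/136|_17 = 17

Step 1 — compute v_17(x) by factoring powers of 17 out of the numerator and denominator: v_17(3/136) = -1. Step 2 — apply |x|_p = p^{-v_p(x)} = 17^{1} = 17.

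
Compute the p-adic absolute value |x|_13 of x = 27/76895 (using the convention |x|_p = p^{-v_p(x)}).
|27/76895|_13 = 2197

Step 1 — compute v_13(x) by factoring powers of 13 out of the numerator and denominator: v_13(27/76895) = -3. Step 2 — apply |x|_p = p^{-v_p(x)} = 13^{3} = 2197.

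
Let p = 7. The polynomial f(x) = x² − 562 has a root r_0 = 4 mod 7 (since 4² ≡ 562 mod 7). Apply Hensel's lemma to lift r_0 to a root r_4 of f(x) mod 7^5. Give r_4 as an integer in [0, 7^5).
r_4 = 7998 (mod 16807)

Hensel's recurrence: r_{i+1} = r_i − f(r_i)·(f′(r_i))^{-1} mod 7^{i+2}, with f′(x) = 2x. Iterate:
  r_0 = 4 (mod 7)
  r_1 = 11 (mod 49)
  r_2 = 109 (mod 343)
  r_3 = 795 (mod 2401)
  r_4 = 7998 (mod 16807)
Final: r_4 = 7998, and one checks f(r_4) ≡ 0 mod 7^5.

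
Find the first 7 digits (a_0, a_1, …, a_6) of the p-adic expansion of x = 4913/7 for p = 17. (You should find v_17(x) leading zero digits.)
(a_0, …, a_6) = (0, 0, 0, 5, 7, 2, 12)

v_17(4913/7) = 3, so a_0 = ... = a_2 = 0. Factor out: x = 17^3 · u with u = 1/7 a unit in ℤ_17. Expand u iteratively via a_{v+i} = u_i mod 17, u_{i+1} = (u_i − a_{v+i})/17:
  u_0 = 1/7;  a_3 = 5;  u_1 = (u_0 − 5)/17 = -2/7
  u_1 = -2/7;  a_4 = 7;  u_2 = (u_1 − 7)/17 = -3/7
  u_2 = -3/7;  a_5 = 2;  u_3 = (u_2 − 2)/17 = -1/7
  u_3 = -1/7;  a_6 = 12;  u_4 = (u_3 − 12)/17 = -5/7
Digits: (0, 0, 0, 5, 7, 2, 12).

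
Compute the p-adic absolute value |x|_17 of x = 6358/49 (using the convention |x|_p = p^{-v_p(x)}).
|6358/49|_17 = 1/289

Step 1 — compute v_17(x) by factoring powers of 17 out of the numerator and denominator: v_17(6358/49) = 2. Step 2 — apply |x|_p = p^{-v_p(x)} = 17^{-2} = 1/289.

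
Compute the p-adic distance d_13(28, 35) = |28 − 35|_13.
d_13(28, 35) = 1

Step 1 — x − y = 28 − 35 = -7. Step 2 — v_13(-7) = 0 (factor: -7 = −(13^0 · 7); the sign does not affect v_p). Step 3 — |x − y|_13 = 13^{0} = 1.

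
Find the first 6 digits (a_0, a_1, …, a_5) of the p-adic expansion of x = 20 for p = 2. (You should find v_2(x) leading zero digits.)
(a_0, …, a_5) = (0, 0, 1, 0, 1, 0)

v_2(20) = 2, so a_0 = ... = a_1 = 0. Factor out: x = 2^2 · u with u = 5 a unit in ℤ_2. Expand u iteratively via a_{v+i} = u_i mod 2, u_{i+1} = (u_i − a_{v+i})/2:
  u_0 = 5;  a_2 = 1;  u_1 = (u_0 − 1)/2 = 2
  u_1 = 2;  a_3 = 0;  u_2 = (u_1 − 0)/2 = 1
  u_2 = 1;  a_4 = 1;  u_3 = (u_2 − 1)/2 = 0
  u_3 = 0;  a_5 = 0;  u_4 = (u_3 − 0)/2 = 0
Digits: (0, 0, 1, 0, 1, 0).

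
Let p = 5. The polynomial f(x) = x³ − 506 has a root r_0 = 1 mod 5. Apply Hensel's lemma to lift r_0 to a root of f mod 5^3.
r_2 = 111 (mod 125)

Hensel: r_{i+1} = r_i − f(r_i)/f′(r_i) mod 5^{i+2}, where f′(x) = 3x². Iterate:
  r_0 = 1 (mod 5)
  r_1 = 11 (mod 25)
  r_2 = 111 (mod 125)
Final: r = 111 with f(r) ≡ 0 mod 5^3.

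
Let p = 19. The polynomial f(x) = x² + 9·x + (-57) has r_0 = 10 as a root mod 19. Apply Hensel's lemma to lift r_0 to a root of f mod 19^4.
r_3 = 92882 (mod 130321)

Hensel: r_{i+1} = r_i − f(r_i)·(f′(r_i))^{-1} mod 19^{i+2}, f′(x) = 2x + 9. Iterate:
  r_0 = 10 (mod 19)
  r_1 = 105 (mod 361)
  r_2 = 3715 (mod 6859)
  r_3 = 92882 (mod 130321)
Final: r = 92882 satisfies f(r) ≡ 0 mod 19^4.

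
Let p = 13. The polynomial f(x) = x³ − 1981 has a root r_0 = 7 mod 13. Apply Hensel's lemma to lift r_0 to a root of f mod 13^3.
r_2 = 2191 (mod 2197)

Hensel: r_{i+1} = r_i − f(r_i)/f′(r_i) mod 13^{i+2}, where f′(x) = 3x². Iterate:
  r_0 = 7 (mod 13)
  r_1 = 163 (mod 169)
  r_2 = 2191 (mod 2197)
Final: r = 2191 with f(r) ≡ 0 mod 13^3.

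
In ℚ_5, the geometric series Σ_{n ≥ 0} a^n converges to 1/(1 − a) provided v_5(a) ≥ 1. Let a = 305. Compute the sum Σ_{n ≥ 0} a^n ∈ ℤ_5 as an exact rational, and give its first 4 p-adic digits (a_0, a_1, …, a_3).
Σ a^n = 1/(1 − a) = -1/304;  first 4 digits = (1, 1, 3, 2)

v_5(a) = 1 ≥ 1, so the series converges in ℤ_5 to 1/(1 − a) = 1/(1 − 305) = -1/304. Expand this rational in ℤ_5: compute digits iteratively via d_i = x_i mod 5, x_{i+1} = (x_i − d_i)/5. The first 4 digits are (1, 1, 3, 2).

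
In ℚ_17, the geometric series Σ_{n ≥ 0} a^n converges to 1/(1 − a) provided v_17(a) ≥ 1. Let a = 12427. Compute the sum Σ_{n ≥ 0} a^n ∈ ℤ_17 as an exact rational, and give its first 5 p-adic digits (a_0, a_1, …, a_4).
Σ a^n = 1/(1 − a) = -1/12426;  first 5 digits = (1, 0, 9, 2, 13)

v_17(a) = 2 ≥ 1, so the series converges in ℤ_17 to 1/(1 − a) = 1/(1 − 12427) = -1/12426. Expand this rational in ℤ_17: compute digits iteratively via d_i = x_i mod 17, x_{i+1} = (x_i − d_i)/17. The first 5 digits are (1, 0, 9, 2, 13).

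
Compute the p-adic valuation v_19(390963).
v_19(390963) = 4

v_19(n) is the largest exponent k such that 19^k divides n. Factor out: 390963 = 19^4 · 3. (Sign doesn't affect v_p.) So v_19(390963) = 4.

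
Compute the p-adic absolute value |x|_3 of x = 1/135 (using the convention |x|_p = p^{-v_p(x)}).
|1/135|_3 = 27

Step 1 — compute v_3(x) by factoring powers of 3 out of the numerator and denominator: v_3(1/135) = -3. Step 2 — apply |x|_p = p^{-v_p(x)} = 3^{3} = 27.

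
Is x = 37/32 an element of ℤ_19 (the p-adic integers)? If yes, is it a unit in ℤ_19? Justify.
x ∈ ℤ_19^× (unit); v_19(x) = 0

ℤ_19 = {x ∈ ℚ_19 : v_19(x) ≥ 0} and ℤ_19^× = {x ∈ ℤ_19 : v_19(x) = 0}. Here v_19(37/32) = v_19(num) − v_19(den) = 0; compare against these criteria.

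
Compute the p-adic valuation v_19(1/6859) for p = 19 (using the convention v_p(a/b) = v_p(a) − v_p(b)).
v_19(1/6859) = -3

Factor powers of 19 from the numerator and denominator of the reduced fraction: 1 = 19^0 · 1 and 6859 = 19^3 · 1. Apply v_p(a/b) = v_p(a) − v_p(b): v_19(1/6859) = 0 − 3 = -3.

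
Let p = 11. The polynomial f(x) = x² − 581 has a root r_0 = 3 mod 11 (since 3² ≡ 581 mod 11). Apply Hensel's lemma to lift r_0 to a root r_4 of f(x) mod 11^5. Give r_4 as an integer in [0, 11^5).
r_4 = 6471 (mod 161051)

Hensel's recurrence: r_{i+1} = r_i − f(r_i)·(f′(r_i))^{-1} mod 11^{i+2}, with f′(x) = 2x. Iterate:
  r_0 = 3 (mod 11)
  r_1 = 58 (mod 121)
  r_2 = 1147 (mod 1331)
  r_3 = 6471 (mod 14641)
  r_4 = 6471 (mod 161051)
Final: r_4 = 6471, and one checks f(r_4) ≡ 0 mod 11^5.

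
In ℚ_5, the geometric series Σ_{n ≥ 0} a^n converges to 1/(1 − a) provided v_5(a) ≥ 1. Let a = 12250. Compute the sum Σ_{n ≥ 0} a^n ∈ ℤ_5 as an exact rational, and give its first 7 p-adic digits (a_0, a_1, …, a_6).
Σ a^n = 1/(1 − a) = -1/12249;  first 7 digits = (1, 0, 0, 3, 4, 3, 4)

v_5(a) = 3 ≥ 1, so the series converges in ℤ_5 to 1/(1 − a) = 1/(1 − 12250) = -1/12249. Expand this rational in ℤ_5: compute digits iteratively via d_i = x_i mod 5, x_{i+1} = (x_i − d_i)/5. The first 7 digits are (1, 0, 0, 3, 4, 3, 4).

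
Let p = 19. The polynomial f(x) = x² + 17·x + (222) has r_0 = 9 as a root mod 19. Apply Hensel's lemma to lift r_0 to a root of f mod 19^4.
r_3 = 108100 (mod 130321)

Hensel: r_{i+1} = r_i − f(r_i)·(f′(r_i))^{-1} mod 19^{i+2}, f′(x) = 2x + 17. Iterate:
  r_0 = 9 (mod 19)
  r_1 = 161 (mod 361)
  r_2 = 5215 (mod 6859)
  r_3 = 108100 (mod 130321)
Final: r = 108100 satisfies f(r) ≡ 0 mod 19^4.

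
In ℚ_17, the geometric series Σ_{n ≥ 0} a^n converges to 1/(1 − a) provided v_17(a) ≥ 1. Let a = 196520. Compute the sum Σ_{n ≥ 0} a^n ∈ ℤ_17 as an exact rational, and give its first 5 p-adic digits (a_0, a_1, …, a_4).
Σ a^n = 1/(1 − a) = -1/196519;  first 5 digits = (1, 0, 0, 6, 2)

v_17(a) = 3 ≥ 1, so the series converges in ℤ_17 to 1/(1 − a) = 1/(1 − 196520) = -1/196519. Expand this rational in ℤ_17: compute digits iteratively via d_i = x_i mod 17, x_{i+1} = (x_i − d_i)/17. The first 5 digits are (1, 0, 0, 6, 2).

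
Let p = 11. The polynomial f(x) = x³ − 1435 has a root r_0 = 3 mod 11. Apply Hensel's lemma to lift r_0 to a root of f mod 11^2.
r_1 = 91 (mod 121)

Hensel: r_{i+1} = r_i − f(r_i)/f′(r_i) mod 11^{i+2}, where f′(x) = 3x². Iterate:
  r_0 = 3 (mod 11)
  r_1 = 91 (mod 121)
Final: r = 91 with f(r) ≡ 0 mod 11^2.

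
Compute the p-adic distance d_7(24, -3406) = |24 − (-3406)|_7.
d_7(24, -3406) = 1/343

Step 1 — x − y = 24 − (-3406) = 3430. Step 2 — v_7(3430) = 3 (factor: 3430 = (7^3 · 10); the sign does not affect v_p). Step 3 — |x − y|_7 = 7^{-3} = 1/343.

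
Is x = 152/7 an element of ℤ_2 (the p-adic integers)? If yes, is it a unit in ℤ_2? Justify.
x ∈ ℤ_2 but not a unit; v_2(x) = 3 > 0

ℤ_2 = {x ∈ ℚ_2 : v_2(x) ≥ 0} and ℤ_2^× = {x ∈ ℤ_2 : v_2(x) = 0}. Here v_2(152/7) = v_2(num) − v_2(den) = 3; compare against these criteria.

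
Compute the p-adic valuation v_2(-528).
v_2(-528) = 4

v_2(n) is the largest exponent k such that 2^k divides n. Factor out: -528 = -2^4 · 33. (Sign doesn't affect v_p.) So v_2(-528) = 4.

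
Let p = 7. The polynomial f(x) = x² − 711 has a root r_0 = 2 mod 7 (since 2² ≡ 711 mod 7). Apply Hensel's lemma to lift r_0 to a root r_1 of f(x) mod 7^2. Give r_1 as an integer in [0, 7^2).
r_1 = 44 (mod 49)

Hensel's recurrence: r_{i+1} = r_i − f(r_i)·(f′(r_i))^{-1} mod 7^{i+2}, with f′(x) = 2x. Iterate:
  r_0 = 2 (mod 7)
  r_1 = 44 (mod 49)
Final: r_1 = 44, and one checks f(r_1) ≡ 0 mod 7^2.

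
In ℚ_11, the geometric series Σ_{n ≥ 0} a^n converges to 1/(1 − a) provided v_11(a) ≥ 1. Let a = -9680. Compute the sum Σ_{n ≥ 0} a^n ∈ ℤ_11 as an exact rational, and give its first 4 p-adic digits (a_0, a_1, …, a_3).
Σ a^n = 1/(1 − a) = 1/9681;  first 4 digits = (1, 0, 8, 3)

v_11(a) = 2 ≥ 1, so the series converges in ℤ_11 to 1/(1 − a) = 1/(1 − (-9680)) = 1/9681. Expand this rational in ℤ_11: compute digits iteratively via d_i = x_i mod 11, x_{i+1} = (x_i − d_i)/11. The first 4 digits are (1, 0, 8, 3).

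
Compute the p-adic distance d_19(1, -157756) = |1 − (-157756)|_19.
d_19(1, -157756) = 1/6859

Step 1 — x − y = 1 − (-157756) = 157757. Step 2 — v_19(157757) = 3 (factor: 157757 = (19^3 · 23); the sign does not affect v_p). Step 3 — |x − y|_19 = 19^{-3} = 1/6859.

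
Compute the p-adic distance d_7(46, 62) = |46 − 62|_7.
d_7(46, 62) = 1

Step 1 — x − y = 46 − 62 = -16. Step 2 — v_7(-16) = 0 (factor: -16 = −(7^0 · 16); the sign does not affect v_p). Step 3 — |x − y|_7 = 7^{0} = 1.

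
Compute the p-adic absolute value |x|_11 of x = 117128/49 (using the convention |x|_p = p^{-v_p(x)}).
|117128/49|_11 = 1/14641

Step 1 — compute v_11(x) by factoring powers of 11 out of the numerator and denominator: v_11(117128/49) = 4. Step 2 — apply |x|_p = p^{-v_p(x)} = 11^{-4} = 1/14641.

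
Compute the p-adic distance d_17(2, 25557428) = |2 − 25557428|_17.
d_17(2, 25557428) = 1/1419857

Step 1 — x − y = 2 − 25557428 = -25557426. Step 2 — v_17(-25557426) = 5 (factor: -25557426 = −(17^5 · 18); the sign does not affect v_p). Step 3 — |x − y|_17 = 17^{-5} = 1/1419857.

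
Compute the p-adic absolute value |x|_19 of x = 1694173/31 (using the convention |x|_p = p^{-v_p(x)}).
|1694173/31|_19 = 1/130321

Step 1 — compute v_19(x) by factoring powers of 19 out of the numerator and denominator: v_19(1694173/31) = 4. Step 2 — apply |x|_p = p^{-v_p(x)} = 19^{-4} = 1/130321.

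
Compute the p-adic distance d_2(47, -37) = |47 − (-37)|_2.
d_2(47, -37) = 1/4

Step 1 — x − y = 47 − (-37) = 84. Step 2 — v_2(84) = 2 (factor: 84 = (2^2 · 21); the sign does not affect v_p). Step 3 — |x − y|_2 = 2^{-2} = 1/4.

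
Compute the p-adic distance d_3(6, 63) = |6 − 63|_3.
d_3(6, 63) = 1/3

Step 1 — x − y = 6 − 63 = -57. Step 2 — v_3(-57) = 1 (factor: -57 = −(3^1 · 19); the sign does not affect v_p). Step 3 — |x − y|_3 = 3^{-1} = 1/3.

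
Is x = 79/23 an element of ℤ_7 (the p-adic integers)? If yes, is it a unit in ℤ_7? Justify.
x ∈ ℤ_7^× (unit); v_7(x) = 0

ℤ_7 = {x ∈ ℚ_7 : v_7(x) ≥ 0} and ℤ_7^× = {x ∈ ℤ_7 : v_7(x) = 0}. Here v_7(79/23) = v_7(num) − v_7(den) = 0; compare against these criteria.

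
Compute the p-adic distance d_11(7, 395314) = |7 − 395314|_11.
d_11(7, 395314) = 1/14641

Step 1 — x − y = 7 − 395314 = -395307. Step 2 — v_11(-395307) = 4 (factor: -395307 = −(11^4 · 27); the sign does not affect v_p). Step 3 — |x − y|_11 = 11^{-4} = 1/14641.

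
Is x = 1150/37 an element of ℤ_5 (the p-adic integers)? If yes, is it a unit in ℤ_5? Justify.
x ∈ ℤ_5 but not a unit; v_5(x) = 2 > 0

ℤ_5 = {x ∈ ℚ_5 : v_5(x) ≥ 0} and ℤ_5^× = {x ∈ ℤ_5 : v_5(x) = 0}. Here v_5(1150/37) = v_5(num) − v_5(den) = 2; compare against these criteria.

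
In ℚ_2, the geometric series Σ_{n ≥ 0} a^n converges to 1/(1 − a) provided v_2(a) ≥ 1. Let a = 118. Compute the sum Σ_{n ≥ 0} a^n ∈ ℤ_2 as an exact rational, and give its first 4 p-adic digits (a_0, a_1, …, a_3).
Σ a^n = 1/(1 − a) = -1/117;  first 4 digits = (1, 1, 0, 0)

v_2(a) = 1 ≥ 1, so the series converges in ℤ_2 to 1/(1 − a) = 1/(1 − 118) = -1/117. Expand this rational in ℤ_2: compute digits iteratively via d_i = x_i mod 2, x_{i+1} = (x_i − d_i)/2. The first 4 digits are (1, 1, 0, 0).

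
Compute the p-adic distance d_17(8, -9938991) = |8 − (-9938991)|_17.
d_17(8, -9938991) = 1/1419857

Step 1 — x − y = 8 − (-9938991) = 9938999. Step 2 — v_17(9938999) = 5 (factor: 9938999 = (17^5 · 7); the sign does not affect v_p). Step 3 — |x − y|_17 = 17^{-5} = 1/1419857.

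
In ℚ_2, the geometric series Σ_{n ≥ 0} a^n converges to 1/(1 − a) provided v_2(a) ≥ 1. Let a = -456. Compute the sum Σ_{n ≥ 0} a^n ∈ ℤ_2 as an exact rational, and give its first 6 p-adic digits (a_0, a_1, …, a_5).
Σ a^n = 1/(1 − a) = 1/457;  first 6 digits = (1, 0, 0, 1, 1, 1)

v_2(a) = 3 ≥ 1, so the series converges in ℤ_2 to 1/(1 − a) = 1/(1 − (-456)) = 1/457. Expand this rational in ℤ_2: compute digits iteratively via d_i = x_i mod 2, x_{i+1} = (x_i − d_i)/2. The first 6 digits are (1, 0, 0, 1, 1, 1).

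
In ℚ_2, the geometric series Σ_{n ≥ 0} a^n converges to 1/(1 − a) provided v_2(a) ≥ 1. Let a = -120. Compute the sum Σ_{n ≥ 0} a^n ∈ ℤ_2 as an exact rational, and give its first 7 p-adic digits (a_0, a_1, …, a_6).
Σ a^n = 1/(1 − a) = 1/121;  first 7 digits = (1, 0, 0, 1, 0, 0, 1)

v_2(a) = 3 ≥ 1, so the series converges in ℤ_2 to 1/(1 − a) = 1/(1 − (-120)) = 1/121. Expand this rational in ℤ_2: compute digits iteratively via d_i = x_i mod 2, x_{i+1} = (x_i − d_i)/2. The first 7 digits are (1, 0, 0, 1, 0, 0, 1).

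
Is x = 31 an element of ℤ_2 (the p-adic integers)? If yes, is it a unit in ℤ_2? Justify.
x ∈ ℤ_2^× (unit); v_2(x) = 0

ℤ_2 = {x ∈ ℚ_2 : v_2(x) ≥ 0} and ℤ_2^× = {x ∈ ℤ_2 : v_2(x) = 0}. Here v_2(31) = v_2(num) − v_2(den) = 0; compare against these criteria.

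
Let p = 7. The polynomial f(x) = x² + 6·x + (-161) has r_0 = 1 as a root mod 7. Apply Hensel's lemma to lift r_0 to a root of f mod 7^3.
r_2 = 57 (mod 343)

Hensel: r_{i+1} = r_i − f(r_i)·(f′(r_i))^{-1} mod 7^{i+2}, f′(x) = 2x + 6. Iterate:
  r_0 = 1 (mod 7)
  r_1 = 8 (mod 49)
  r_2 = 57 (mod 343)
Final: r = 57 satisfies f(r) ≡ 0 mod 7^3.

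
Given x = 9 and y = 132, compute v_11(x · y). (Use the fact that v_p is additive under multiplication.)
v_11(1188) = 1

v_p(x) = 0 (factor: 9 = 11^0 · 9); v_p(y) = 1 (factor: 132 = 11^1 · 12). Additivity: v_p(xy) = v_p(x) + v_p(y) = 0 + 1 = 1. (Direct check: xy = 1188 = 11^1 · (108).)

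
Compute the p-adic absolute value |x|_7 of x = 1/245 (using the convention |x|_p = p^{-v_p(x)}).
|1/245|_7 = 49

Step 1 — compute v_7(x) by factoring powers of 7 out of the numerator and denominator: v_7(1/245) = -2. Step 2 — apply |x|_p = p^{-v_p(x)} = 7^{2} = 49.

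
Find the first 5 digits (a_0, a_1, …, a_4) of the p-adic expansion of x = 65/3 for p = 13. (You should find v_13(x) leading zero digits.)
(a_0, …, a_4) = (0, 6, 4, 4, 4)

v_13(65/3) = 1, so a_0 = ... = a_0 = 0. Factor out: x = 13^1 · u with u = 5/3 a unit in ℤ_13. Expand u iteratively via a_{v+i} = u_i mod 13, u_{i+1} = (u_i − a_{v+i})/13:
  u_0 = 5/3;  a_1 = 6;  u_1 = (u_0 − 6)/13 = -1/3
  u_1 = -1/3;  a_2 = 4;  u_2 = (u_1 − 4)/13 = -1/3
  u_2 = -1/3;  a_3 = 4;  u_3 = (u_2 − 4)/13 = -1/3
  u_3 = -1/3;  a_4 = 4;  u_4 = (u_3 − 4)/13 = -1/3
Digits: (0, 6, 4, 4, 4).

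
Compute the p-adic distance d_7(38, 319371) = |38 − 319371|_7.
d_7(38, 319371) = 1/16807

Step 1 — x − y = 38 − 319371 = -319333. Step 2 — v_7(-319333) = 5 (factor: -319333 = −(7^5 · 19); the sign does not affect v_p). Step 3 — |x − y|_7 = 7^{-5} = 1/16807.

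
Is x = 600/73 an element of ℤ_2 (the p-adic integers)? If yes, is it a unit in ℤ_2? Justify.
x ∈ ℤ_2 but not a unit; v_2(x) = 3 > 0

ℤ_2 = {x ∈ ℚ_2 : v_2(x) ≥ 0} and ℤ_2^× = {x ∈ ℤ_2 : v_2(x) = 0}. Here v_2(600/73) = v_2(num) − v_2(den) = 3; compare against these criteria.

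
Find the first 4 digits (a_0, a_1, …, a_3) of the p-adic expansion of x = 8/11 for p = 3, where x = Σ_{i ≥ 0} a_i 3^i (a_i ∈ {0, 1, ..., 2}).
(a_0, …, a_3) = (1, 1, 1, 2)

v_3(8/11) = 0 (numerator and denominator both coprime to 3), so x ∈ ℤ_3^×. Compute digits iteratively via a_i = x_i mod 3, x_{i+1} = (x_i − a_i)/3, with x_0 = x:
  x_0 = 8/11;  a_0 = 1;  x_1 = (x_0 − 1)/3 = -1/11
  x_1 = -1/11;  a_1 = 1;  x_2 = (x_1 − 1)/3 = -4/11
  x_2 = -4/11;  a_2 = 1;  x_3 = (x_2 − 1)/3 = -5/11
  x_3 = -5/11;  a_3 = 2;  x_4 = (x_3 − 2)/3 = -9/11
Digits: (1, 1, 1, 2).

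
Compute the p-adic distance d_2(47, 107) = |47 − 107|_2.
d_2(47, 107) = 1/4

Step 1 — x − y = 47 − 107 = -60. Step 2 — v_2(-60) = 2 (factor: -60 = −(2^2 · 15); the sign does not affect v_p). Step 3 — |x − y|_2 = 2^{-2} = 1/4.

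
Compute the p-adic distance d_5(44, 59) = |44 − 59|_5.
d_5(44, 59) = 1/5

Step 1 — x − y = 44 − 59 = -15. Step 2 — v_5(-15) = 1 (factor: -15 = −(5^1 · 3); the sign does not affect v_p). Step 3 — |x − y|_5 = 5^{-1} = 1/5.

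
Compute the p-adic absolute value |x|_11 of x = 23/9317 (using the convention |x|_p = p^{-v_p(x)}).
|23/9317|_11 = 1331

Step 1 — compute v_11(x) by factoring powers of 11 out of the numerator and denominator: v_11(23/9317) = -3. Step 2 — apply |x|_p = p^{-v_p(x)} = 11^{3} = 1331.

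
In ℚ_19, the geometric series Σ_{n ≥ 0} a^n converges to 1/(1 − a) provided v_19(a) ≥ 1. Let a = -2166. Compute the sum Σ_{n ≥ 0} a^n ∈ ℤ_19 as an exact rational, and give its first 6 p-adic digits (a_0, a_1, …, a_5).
Σ a^n = 1/(1 − a) = 1/2167;  first 6 digits = (1, 0, 13, 18, 16, 1)

v_19(a) = 2 ≥ 1, so the series converges in ℤ_19 to 1/(1 − a) = 1/(1 − (-2166)) = 1/2167. Expand this rational in ℤ_19: compute digits iteratively via d_i = x_i mod 19, x_{i+1} = (x_i − d_i)/19. The first 6 digits are (1, 0, 13, 18, 16, 1).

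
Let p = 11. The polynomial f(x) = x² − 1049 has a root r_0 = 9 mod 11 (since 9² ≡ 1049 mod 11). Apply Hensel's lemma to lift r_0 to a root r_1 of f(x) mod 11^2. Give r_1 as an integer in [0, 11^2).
r_1 = 9 (mod 121)

Hensel's recurrence: r_{i+1} = r_i − f(r_i)·(f′(r_i))^{-1} mod 11^{i+2}, with f′(x) = 2x. Iterate:
  r_0 = 9 (mod 11)
  r_1 = 9 (mod 121)
Final: r_1 = 9, and one checks f(r_1) ≡ 0 mod 11^2.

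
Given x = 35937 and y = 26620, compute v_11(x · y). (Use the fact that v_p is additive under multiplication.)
v_11(956642940) = 6

v_p(x) = 3 (factor: 35937 = 11^3 · 27); v_p(y) = 3 (factor: 26620 = 11^3 · 20). Additivity: v_p(xy) = v_p(x) + v_p(y) = 3 + 3 = 6. (Direct check: xy = 956642940 = 11^6 · (540).)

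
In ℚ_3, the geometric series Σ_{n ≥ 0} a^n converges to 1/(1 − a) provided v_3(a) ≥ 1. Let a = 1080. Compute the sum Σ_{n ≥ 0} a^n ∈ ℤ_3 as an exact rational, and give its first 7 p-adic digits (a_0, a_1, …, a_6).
Σ a^n = 1/(1 − a) = -1/1079;  first 7 digits = (1, 0, 0, 1, 1, 1, 2)

v_3(a) = 3 ≥ 1, so the series converges in ℤ_3 to 1/(1 − a) = 1/(1 − 1080) = -1/1079. Expand this rational in ℤ_3: compute digits iteratively via d_i = x_i mod 3, x_{i+1} = (x_i − d_i)/3. The first 7 digits are (1, 0, 0, 1, 1, 1, 2).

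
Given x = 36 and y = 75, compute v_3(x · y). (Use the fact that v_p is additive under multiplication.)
v_3(2700) = 3

v_p(x) = 2 (factor: 36 = 3^2 · 4); v_p(y) = 1 (factor: 75 = 3^1 · 25). Additivity: v_p(xy) = v_p(x) + v_p(y) = 2 + 1 = 3. (Direct check: xy = 2700 = 3^3 · (100).)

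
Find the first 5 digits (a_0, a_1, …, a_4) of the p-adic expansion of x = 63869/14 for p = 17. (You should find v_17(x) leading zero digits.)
(a_0, …, a_4) = (0, 0, 0, 7, 13)

v_17(63869/14) = 3, so a_0 = ... = a_2 = 0. Factor out: x = 17^3 · u with u = 13/14 a unit in ℤ_17. Expand u iteratively via a_{v+i} = u_i mod 17, u_{i+1} = (u_i − a_{v+i})/17:
  u_0 = 13/14;  a_3 = 7;  u_1 = (u_0 − 7)/17 = -5/14
  u_1 = -5/14;  a_4 = 13;  u_2 = (u_1 − 13)/17 = -11/14
Digits: (0, 0, 0, 7, 13).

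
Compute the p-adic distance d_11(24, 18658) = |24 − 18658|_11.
d_11(24, 18658) = 1/1331

Step 1 — x − y = 24 − 18658 = -18634. Step 2 — v_11(-18634) = 3 (factor: -18634 = −(11^3 · 14); the sign does not affect v_p). Step 3 — |x − y|_11 = 11^{-3} = 1/1331.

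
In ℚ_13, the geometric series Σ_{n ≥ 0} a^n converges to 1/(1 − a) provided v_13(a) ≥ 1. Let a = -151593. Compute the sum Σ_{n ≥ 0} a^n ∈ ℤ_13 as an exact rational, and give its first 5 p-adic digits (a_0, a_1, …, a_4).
Σ a^n = 1/(1 − a) = 1/151594;  first 5 digits = (1, 0, 0, 9, 7)

v_13(a) = 3 ≥ 1, so the series converges in ℤ_13 to 1/(1 − a) = 1/(1 − (-151593)) = 1/151594. Expand this rational in ℤ_13: compute digits iteratively via d_i = x_i mod 13, x_{i+1} = (x_i − d_i)/13. The first 5 digits are (1, 0, 0, 9, 7).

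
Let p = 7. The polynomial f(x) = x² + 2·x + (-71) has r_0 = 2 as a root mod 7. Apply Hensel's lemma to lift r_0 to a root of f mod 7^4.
r_3 = 1409 (mod 2401)

Hensel: r_{i+1} = r_i − f(r_i)·(f′(r_i))^{-1} mod 7^{i+2}, f′(x) = 2x + 2. Iterate:
  r_0 = 2 (mod 7)
  r_1 = 37 (mod 49)
  r_2 = 37 (mod 343)
  r_3 = 1409 (mod 2401)
Final: r = 1409 satisfies f(r) ≡ 0 mod 7^4.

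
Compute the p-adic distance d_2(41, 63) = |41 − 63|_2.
d_2(41, 63) = 1/2

Step 1 — x − y = 41 − 63 = -22. Step 2 — v_2(-22) = 1 (factor: -22 = −(2^1 · 11); the sign does not affect v_p). Step 3 — |x − y|_2 = 2^{-1} = 1/2.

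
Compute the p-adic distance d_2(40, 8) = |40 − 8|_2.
d_2(40, 8) = 1/32

Step 1 — x − y = 40 − 8 = 32. Step 2 — v_2(32) = 5 (factor: 32 = (2^5 · 1); the sign does not affect v_p). Step 3 — |x − y|_2 = 2^{-5} = 1/32.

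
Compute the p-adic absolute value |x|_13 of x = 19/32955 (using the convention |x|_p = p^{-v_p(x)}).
|19/32955|_13 = 2197

Step 1 — compute v_13(x) by factoring powers of 13 out of the numerator and denominator: v_13(19/32955) = -3. Step 2 — apply |x|_p = p^{-v_p(x)} = 13^{3} = 2197.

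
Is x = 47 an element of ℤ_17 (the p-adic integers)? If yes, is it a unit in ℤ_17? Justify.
x ∈ ℤ_17^× (unit); v_17(x) = 0

ℤ_17 = {x ∈ ℚ_17 : v_17(x) ≥ 0} and ℤ_17^× = {x ∈ ℤ_17 : v_17(x) = 0}. Here v_17(47) = v_17(num) − v_17(den) = 0; compare against these criteria.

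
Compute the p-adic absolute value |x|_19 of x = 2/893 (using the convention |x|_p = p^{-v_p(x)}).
|2/893|_19 = 19

Step 1 — compute v_19(x) by factoring powers of 19 out of the numerator and denominator: v_19(2/893) = -1. Step 2 — apply |x|_p = p^{-v_p(x)} = 19^{1} = 19.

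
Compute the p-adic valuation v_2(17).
v_2(17) = 0

v_2(n) is the largest exponent k such that 2^k divides n. Factor out: 17 = 2^0 · 17. (Sign doesn't affect v_p.) So v_2(17) = 0.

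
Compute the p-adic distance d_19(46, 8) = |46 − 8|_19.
d_19(46, 8) = 1/19

Step 1 — x − y = 46 − 8 = 38. Step 2 — v_19(38) = 1 (factor: 38 = (19^1 · 2); the sign does not affect v_p). Step 3 — |x − y|_19 = 19^{-1} = 1/19.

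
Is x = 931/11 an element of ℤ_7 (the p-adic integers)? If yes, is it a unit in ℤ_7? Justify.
x ∈ ℤ_7 but not a unit; v_7(x) = 2 > 0

ℤ_7 = {x ∈ ℚ_7 : v_7(x) ≥ 0} and ℤ_7^× = {x ∈ ℤ_7 : v_7(x) = 0}. Here v_7(931/11) = v_7(num) − v_7(den) = 2; compare against these criteria.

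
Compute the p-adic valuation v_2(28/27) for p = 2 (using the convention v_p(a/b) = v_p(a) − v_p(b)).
v_2(28/27) = 2

Factor powers of 2 from the numerator and denominator of the reduced fraction: 28 = 2^2 · 7 and 27 = 2^0 · 27. Apply v_p(a/b) = v_p(a) − v_p(b): v_2(28/27) = 2 − 0 = 2.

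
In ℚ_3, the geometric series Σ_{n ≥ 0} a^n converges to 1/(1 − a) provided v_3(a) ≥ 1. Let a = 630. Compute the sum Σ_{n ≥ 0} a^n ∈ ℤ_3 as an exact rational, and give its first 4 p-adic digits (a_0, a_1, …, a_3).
Σ a^n = 1/(1 − a) = -1/629;  first 4 digits = (1, 0, 1, 2)

v_3(a) = 2 ≥ 1, so the series converges in ℤ_3 to 1/(1 − a) = 1/(1 − 630) = -1/629. Expand this rational in ℤ_3: compute digits iteratively via d_i = x_i mod 3, x_{i+1} = (x_i − d_i)/3. The first 4 digits are (1, 0, 1, 2).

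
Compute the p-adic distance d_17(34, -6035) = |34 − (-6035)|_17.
d_17(34, -6035) = 1/289

Step 1 — x − y = 34 − (-6035) = 6069. Step 2 — v_17(6069) = 2 (factor: 6069 = (17^2 · 21); the sign does not affect v_p). Step 3 — |x − y|_17 = 17^{-2} = 1/289.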